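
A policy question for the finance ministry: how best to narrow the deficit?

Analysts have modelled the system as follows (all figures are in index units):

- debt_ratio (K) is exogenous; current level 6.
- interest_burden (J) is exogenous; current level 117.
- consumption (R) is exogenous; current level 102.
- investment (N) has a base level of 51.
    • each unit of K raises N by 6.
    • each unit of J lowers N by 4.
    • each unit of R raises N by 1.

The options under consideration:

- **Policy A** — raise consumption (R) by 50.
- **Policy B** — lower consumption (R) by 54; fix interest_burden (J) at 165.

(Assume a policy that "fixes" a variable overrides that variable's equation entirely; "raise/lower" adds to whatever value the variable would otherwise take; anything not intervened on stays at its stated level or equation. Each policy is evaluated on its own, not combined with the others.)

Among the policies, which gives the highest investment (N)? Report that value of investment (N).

Policy A (R + 50):
  K = 6
  J = 117
  R = 102 + 50 = 152
  N = 51 + 6·6 − 4·117 + 152 = -229
Policy B (R − 54, J := 165):
  K = 6
  J = 165
  R = 102 − 54 = 48
  N = 51 + 6·6 − 4·165 + 48 = -525
Comparing — Policy A: N=-229, Policy B: N=-525. Highest is -229 (Policy A).

-229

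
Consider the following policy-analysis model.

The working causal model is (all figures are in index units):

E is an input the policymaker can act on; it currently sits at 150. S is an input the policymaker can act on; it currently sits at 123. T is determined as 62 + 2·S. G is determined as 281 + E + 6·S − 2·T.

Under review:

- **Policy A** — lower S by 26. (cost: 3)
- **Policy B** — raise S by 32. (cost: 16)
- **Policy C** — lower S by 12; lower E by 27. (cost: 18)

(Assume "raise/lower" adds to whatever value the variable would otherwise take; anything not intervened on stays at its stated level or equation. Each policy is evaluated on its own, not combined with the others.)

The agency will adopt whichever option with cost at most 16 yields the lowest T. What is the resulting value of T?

Policy A (S − 26):
  S = 123 − 26 = 97
  T = 62 + 2·97 = 256
Policy B (S + 32):
  S = 123 + 32 = 155
  T = 62 + 2·155 = 372
Comparing — Policy A: T=256, Policy B: T=372. Lowest is 256 (Policy A).

256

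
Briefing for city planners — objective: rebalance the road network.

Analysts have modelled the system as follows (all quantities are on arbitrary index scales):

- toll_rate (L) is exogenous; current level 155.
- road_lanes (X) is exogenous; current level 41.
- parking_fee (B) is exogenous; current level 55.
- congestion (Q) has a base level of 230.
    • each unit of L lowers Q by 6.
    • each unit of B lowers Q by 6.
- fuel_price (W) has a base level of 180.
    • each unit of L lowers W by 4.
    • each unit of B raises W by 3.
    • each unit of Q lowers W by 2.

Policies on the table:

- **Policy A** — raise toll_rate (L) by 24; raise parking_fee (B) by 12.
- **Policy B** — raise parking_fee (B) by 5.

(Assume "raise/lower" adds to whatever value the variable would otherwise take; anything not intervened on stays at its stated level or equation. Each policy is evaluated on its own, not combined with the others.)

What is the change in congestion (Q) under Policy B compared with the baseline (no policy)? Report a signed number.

-30

Baseline:
  L = 155
  B = 55
  Q = 230 − 6·155 − 6·55 = -1030
Policy B (B + 5):
  L = 155
  B = 55 + 5 = 60
  Q = 230 − 6·155 − 6·60 = -1060
Change in Q: -1060 − (-1030) = -30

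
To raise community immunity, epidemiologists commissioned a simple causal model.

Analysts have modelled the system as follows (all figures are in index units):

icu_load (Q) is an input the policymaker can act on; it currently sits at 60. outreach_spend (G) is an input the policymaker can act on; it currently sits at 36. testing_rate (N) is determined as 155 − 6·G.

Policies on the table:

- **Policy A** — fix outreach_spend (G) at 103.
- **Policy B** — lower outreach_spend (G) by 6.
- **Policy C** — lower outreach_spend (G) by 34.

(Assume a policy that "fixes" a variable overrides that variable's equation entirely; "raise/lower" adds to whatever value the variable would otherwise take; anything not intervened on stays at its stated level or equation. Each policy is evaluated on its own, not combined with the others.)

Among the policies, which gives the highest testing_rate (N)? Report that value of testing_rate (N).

143

Policy A (G := 103):
  G = 103
  N = 155 − 6·103 = -463
Policy B (G − 6):
  G = 36 − 6 = 30
  N = 155 − 6·30 = -25
Policy C (G − 34):
  G = 36 − 34 = 2
  N = 155 − 6·2 = 143
Comparing — Policy A: N=-463, Policy B: N=-25, Policy C: N=143. Highest is 143 (Policy C).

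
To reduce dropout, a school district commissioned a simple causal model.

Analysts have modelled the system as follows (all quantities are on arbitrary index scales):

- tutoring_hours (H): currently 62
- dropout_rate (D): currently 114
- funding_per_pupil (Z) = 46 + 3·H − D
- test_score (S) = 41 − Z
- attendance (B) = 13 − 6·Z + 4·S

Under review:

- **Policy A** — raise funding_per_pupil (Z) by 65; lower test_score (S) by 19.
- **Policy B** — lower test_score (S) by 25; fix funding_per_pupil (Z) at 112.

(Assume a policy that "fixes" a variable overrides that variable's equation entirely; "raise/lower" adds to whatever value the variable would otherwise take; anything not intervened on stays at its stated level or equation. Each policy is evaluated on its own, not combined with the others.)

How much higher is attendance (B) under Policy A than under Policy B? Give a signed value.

Policy A (Z + 65, S − 19):
  H = 62
  D = 114
  Z = 46 + 3·62 − 114 (+65 from intervention) = 183
  S = 41 − 183 (−19 from intervention) = -161
  B = 13 − 6·183 + 4·(-161) = -1729
Policy B (S − 25, Z := 112):
  H = 62
  D = 114
  Z = 112
  S = 41 − 112 (−25 from intervention) = -96
  B = 13 − 6·112 + 4·(-96) = -1043
B: -1729 − (-1043) = -686

-686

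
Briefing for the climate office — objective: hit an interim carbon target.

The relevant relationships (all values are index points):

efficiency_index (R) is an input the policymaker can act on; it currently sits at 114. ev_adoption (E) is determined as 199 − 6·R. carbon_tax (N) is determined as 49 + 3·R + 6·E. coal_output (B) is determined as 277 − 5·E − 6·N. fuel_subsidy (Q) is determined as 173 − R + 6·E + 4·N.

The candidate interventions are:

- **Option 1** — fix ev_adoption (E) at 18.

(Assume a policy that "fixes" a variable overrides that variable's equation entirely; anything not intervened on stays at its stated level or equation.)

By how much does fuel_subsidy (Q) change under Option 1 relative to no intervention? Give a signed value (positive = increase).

Baseline:
  R = 114
  E = 199 − 6·114 = -485
  N = 49 + 3·114 + 6·(-485) = -2519
  Q = 173 − 114 + 6·(-485) + 4·(-2519) = -12927
Option 1 (E := 18):
  R = 114
  E = 18
  N = 49 + 3·114 + 6·18 = 499
  Q = 173 − 114 + 6·18 + 4·499 = 2163
Change in Q: 2163 − (-12927) = 15090

15090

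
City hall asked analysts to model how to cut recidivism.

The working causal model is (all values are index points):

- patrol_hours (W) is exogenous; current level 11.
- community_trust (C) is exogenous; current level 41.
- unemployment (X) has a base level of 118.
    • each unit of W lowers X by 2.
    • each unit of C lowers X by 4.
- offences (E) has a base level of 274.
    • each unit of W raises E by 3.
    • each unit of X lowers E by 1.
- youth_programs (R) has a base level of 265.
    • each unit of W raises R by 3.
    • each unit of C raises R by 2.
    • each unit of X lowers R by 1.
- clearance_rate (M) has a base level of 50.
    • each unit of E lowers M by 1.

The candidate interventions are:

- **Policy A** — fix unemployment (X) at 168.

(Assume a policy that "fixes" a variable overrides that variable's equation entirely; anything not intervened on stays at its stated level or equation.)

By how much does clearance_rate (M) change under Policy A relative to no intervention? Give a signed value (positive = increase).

Baseline:
  W = 11
  C = 41
  X = 118 − 2·11 − 4·41 = -68
  E = 274 + 3·11 − (-68) = 375
  M = 50 − 375 = -325
Policy A (X := 168):
  W = 11
  C = 41
  X = 168
  E = 274 + 3·11 − 168 = 139
  M = 50 − 139 = -89
Change in M: -89 − (-325) = 236

236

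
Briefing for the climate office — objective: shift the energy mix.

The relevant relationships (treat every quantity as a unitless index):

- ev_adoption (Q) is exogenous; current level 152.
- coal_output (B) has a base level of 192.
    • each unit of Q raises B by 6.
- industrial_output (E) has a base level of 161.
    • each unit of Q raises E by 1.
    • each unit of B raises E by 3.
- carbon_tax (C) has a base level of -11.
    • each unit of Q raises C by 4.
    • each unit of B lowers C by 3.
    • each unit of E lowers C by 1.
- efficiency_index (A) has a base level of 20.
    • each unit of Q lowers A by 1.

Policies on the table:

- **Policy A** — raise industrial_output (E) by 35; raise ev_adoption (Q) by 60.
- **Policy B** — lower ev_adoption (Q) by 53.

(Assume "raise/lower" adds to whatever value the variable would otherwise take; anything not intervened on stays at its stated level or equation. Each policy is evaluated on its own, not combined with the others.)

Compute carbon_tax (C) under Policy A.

-8355

Policy A (E + 35, Q + 60):
  Q = 152 + 60 = 212
  B = 192 + 6·212 = 1464
  E = 161 + 212 + 3·1464 (+35 from intervention) = 4800
  C = -11 + 4·212 − 3·1464 − 4800 = -8355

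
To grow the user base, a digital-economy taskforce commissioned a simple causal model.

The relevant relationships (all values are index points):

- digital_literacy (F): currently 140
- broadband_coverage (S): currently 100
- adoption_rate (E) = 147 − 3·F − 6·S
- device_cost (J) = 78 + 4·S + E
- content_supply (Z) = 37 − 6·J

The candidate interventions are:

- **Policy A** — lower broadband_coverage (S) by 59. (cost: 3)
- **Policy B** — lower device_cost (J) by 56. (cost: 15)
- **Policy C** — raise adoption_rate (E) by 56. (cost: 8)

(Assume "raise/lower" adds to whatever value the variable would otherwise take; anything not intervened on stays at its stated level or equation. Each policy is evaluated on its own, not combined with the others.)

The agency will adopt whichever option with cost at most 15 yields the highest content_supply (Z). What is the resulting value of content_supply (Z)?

Policy A (S − 59):
  F = 140
  S = 100 − 59 = 41
  E = 147 − 3·140 − 6·41 = -519
  J = 78 + 4·41 + (-519) = -277
  Z = 37 − 6·(-277) = 1699
Policy B (J − 56):
  F = 140
  S = 100
  E = 147 − 3·140 − 6·100 = -873
  J = 78 + 4·100 + (-873) (−56 from intervention) = -451
  Z = 37 − 6·(-451) = 2743
Policy C (E + 56):
  F = 140
  S = 100
  E = 147 − 3·140 − 6·100 (+56 from intervention) = -817
  J = 78 + 4·100 + (-817) = -339
  Z = 37 − 6·(-339) = 2071
Comparing — Policy A: Z=1699, Policy B: Z=2743, Policy C: Z=2071. Highest is 2743 (Policy B).

2743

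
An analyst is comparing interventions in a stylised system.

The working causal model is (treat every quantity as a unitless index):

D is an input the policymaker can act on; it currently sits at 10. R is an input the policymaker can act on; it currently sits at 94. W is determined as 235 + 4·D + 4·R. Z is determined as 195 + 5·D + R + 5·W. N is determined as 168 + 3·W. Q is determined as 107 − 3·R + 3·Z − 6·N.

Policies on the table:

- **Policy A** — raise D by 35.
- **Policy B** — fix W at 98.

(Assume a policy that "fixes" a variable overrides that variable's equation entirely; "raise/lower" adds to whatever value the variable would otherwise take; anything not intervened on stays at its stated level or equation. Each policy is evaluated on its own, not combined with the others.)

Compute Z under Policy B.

Policy B (W := 98):
  D = 10
  R = 94
  W = 98
  Z = 195 + 5·10 + 94 + 5·98 = 829

829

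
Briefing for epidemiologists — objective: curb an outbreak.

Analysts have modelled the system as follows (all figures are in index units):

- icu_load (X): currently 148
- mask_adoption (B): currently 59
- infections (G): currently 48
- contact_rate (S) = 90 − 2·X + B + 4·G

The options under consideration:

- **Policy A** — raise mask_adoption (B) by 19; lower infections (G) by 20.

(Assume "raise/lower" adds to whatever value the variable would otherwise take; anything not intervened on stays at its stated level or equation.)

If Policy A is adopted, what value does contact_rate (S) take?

Policy A (B + 19, G − 20):
  X = 148
  B = 59 + 19 = 78
  G = 48 − 20 = 28
  S = 90 − 2·148 + 78 + 4·28 = -16

-16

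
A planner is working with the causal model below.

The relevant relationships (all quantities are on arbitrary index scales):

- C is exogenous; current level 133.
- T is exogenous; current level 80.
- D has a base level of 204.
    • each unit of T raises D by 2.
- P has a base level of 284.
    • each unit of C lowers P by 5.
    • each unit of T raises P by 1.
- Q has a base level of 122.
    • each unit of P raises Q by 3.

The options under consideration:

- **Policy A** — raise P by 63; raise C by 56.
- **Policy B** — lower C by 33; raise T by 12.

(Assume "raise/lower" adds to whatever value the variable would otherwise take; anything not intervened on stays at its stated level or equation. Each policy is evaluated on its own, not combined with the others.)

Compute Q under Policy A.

Policy A (P + 63, C + 56):
  C = 133 + 56 = 189
  T = 80
  P = 284 − 5·189 + 80 (+63 from intervention) = -518
  Q = 122 + 3·(-518) = -1432

-1432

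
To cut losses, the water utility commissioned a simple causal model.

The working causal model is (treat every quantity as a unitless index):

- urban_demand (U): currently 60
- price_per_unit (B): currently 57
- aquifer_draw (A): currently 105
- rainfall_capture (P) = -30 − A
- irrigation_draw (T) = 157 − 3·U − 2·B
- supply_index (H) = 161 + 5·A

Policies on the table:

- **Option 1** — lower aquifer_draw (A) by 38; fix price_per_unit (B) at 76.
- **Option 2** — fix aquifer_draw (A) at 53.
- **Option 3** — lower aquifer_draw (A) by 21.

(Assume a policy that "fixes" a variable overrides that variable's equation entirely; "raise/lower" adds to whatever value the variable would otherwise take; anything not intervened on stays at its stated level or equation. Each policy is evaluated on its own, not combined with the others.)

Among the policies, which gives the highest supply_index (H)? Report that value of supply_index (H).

581

Option 1 (A − 38, B := 76):
  A = 105 − 38 = 67
  H = 161 + 5·67 = 496
Option 2 (A := 53):
  A = 53
  H = 161 + 5·53 = 426
Option 3 (A − 21):
  A = 105 − 21 = 84
  H = 161 + 5·84 = 581
Comparing — Option 1: H=496, Option 2: H=426, Option 3: H=581. Highest is 581 (Option 3).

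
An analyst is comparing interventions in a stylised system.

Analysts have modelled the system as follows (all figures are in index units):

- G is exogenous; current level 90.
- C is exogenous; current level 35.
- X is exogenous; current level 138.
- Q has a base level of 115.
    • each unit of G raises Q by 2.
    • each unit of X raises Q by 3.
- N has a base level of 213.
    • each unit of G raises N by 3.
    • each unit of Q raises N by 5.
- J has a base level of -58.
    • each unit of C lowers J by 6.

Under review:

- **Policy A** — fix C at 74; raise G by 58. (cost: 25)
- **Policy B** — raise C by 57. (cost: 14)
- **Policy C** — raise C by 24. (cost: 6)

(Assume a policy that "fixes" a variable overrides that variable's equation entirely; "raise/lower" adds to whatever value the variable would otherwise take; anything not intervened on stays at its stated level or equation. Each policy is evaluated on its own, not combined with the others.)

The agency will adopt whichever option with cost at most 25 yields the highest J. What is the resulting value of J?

Policy A (C := 74, G + 58):
  C = 74
  J = -58 − 6·74 = -502
Policy B (C + 57):
  C = 35 + 57 = 92
  J = -58 − 6·92 = -610
Policy C (C + 24):
  C = 35 + 24 = 59
  J = -58 − 6·59 = -412
Comparing — Policy A: J=-502, Policy B: J=-610, Policy C: J=-412. Highest is -412 (Policy C).

-412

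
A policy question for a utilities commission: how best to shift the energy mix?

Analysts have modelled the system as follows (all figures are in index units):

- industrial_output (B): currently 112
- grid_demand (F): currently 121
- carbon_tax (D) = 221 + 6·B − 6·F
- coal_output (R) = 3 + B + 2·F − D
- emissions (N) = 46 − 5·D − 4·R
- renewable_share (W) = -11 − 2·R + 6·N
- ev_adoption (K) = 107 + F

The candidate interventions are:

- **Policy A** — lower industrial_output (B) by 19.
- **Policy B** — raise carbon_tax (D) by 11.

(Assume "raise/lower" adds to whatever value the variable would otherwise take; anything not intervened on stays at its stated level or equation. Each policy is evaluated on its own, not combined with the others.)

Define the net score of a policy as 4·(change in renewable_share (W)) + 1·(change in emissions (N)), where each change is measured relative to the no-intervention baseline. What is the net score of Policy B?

Baseline:
  B = 112
  F = 121
  D = 221 + 6·112 − 6·121 = 167
  R = 3 + 112 + 2·121 − 167 = 190
  N = 46 − 5·167 − 4·190 = -1549
  W = -11 − 2·190 + 6·(-1549) = -9685
Policy B (D + 11):
  B = 112
  F = 121
  D = 221 + 6·112 − 6·121 (+11 from intervention) = 178
  R = 3 + 112 + 2·121 − 178 = 179
  N = 46 − 5·178 − 4·179 = -1560
  W = -11 − 2·179 + 6·(-1560) = -9729
ΔW = -9729 − (-9685) = -44; ΔN = -1560 − (-1549) = -11
Score = 4·(-44) + 1·(-11) = -187

-187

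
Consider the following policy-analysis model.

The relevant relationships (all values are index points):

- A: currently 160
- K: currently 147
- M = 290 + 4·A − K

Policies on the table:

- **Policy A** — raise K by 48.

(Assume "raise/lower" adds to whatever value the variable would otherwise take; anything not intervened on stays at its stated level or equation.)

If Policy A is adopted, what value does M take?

735

Policy A (K + 48):
  A = 160
  K = 147 + 48 = 195
  M = 290 + 4·160 − 195 = 735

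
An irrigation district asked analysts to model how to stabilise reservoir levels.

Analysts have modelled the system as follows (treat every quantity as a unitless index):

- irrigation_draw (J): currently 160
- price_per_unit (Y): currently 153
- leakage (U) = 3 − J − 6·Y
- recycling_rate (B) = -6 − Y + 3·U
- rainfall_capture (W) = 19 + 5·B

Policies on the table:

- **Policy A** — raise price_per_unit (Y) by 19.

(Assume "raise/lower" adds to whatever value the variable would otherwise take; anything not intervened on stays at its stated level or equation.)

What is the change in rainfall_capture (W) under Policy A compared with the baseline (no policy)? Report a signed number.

-1805

Baseline:
  J = 160
  Y = 153
  U = 3 − 160 − 6·153 = -1075
  B = -6 − 153 + 3·(-1075) = -3384
  W = 19 + 5·(-3384) = -16901
Policy A (Y + 19):
  J = 160
  Y = 153 + 19 = 172
  U = 3 − 160 − 6·172 = -1189
  B = -6 − 172 + 3·(-1189) = -3745
  W = 19 + 5·(-3745) = -18706
Change in W: -18706 − (-16901) = -1805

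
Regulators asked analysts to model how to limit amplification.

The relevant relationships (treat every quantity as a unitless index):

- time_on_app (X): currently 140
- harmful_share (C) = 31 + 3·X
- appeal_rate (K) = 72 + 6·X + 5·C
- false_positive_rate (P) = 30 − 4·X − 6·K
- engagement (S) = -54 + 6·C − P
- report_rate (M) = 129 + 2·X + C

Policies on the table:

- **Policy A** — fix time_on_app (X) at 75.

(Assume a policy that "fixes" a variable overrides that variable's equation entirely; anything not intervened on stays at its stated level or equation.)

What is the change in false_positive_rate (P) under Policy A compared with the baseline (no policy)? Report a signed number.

Baseline:
  X = 140
  C = 31 + 3·140 = 451
  K = 72 + 6·140 + 5·451 = 3167
  P = 30 − 4·140 − 6·3167 = -19532
Policy A (X := 75):
  X = 75
  C = 31 + 3·75 = 256
  K = 72 + 6·75 + 5·256 = 1802
  P = 30 − 4·75 − 6·1802 = -11082
Change in P: -11082 − (-19532) = 8450

8450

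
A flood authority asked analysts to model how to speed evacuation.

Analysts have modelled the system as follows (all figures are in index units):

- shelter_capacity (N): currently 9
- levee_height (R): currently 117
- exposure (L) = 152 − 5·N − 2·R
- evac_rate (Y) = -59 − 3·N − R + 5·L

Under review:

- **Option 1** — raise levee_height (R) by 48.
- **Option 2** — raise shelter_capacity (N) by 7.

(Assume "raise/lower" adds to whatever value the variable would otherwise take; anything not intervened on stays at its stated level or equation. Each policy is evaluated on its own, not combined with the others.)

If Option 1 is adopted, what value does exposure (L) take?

-223

Option 1 (R + 48):
  N = 9
  R = 117 + 48 = 165
  L = 152 − 5·9 − 2·165 = -223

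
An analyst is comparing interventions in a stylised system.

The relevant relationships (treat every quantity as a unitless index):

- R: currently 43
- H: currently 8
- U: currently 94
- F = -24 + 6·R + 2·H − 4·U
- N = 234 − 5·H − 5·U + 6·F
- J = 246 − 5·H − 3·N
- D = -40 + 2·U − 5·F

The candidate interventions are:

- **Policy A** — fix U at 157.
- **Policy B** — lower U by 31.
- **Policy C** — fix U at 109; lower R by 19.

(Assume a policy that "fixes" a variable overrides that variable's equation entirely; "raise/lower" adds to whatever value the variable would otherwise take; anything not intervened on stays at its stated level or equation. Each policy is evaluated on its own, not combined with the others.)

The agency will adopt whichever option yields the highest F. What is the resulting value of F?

-2

Policy A (U := 157):
  R = 43
  H = 8
  U = 157
  F = -24 + 6·43 + 2·8 − 4·157 = -378
Policy B (U − 31):
  R = 43
  H = 8
  U = 94 − 31 = 63
  F = -24 + 6·43 + 2·8 − 4·63 = -2
Policy C (U := 109, R − 19):
  R = 43 − 19 = 24
  H = 8
  U = 109
  F = -24 + 6·24 + 2·8 − 4·109 = -300
Comparing — Policy A: F=-378, Policy B: F=-2, Policy C: F=-300. Highest is -2 (Policy B).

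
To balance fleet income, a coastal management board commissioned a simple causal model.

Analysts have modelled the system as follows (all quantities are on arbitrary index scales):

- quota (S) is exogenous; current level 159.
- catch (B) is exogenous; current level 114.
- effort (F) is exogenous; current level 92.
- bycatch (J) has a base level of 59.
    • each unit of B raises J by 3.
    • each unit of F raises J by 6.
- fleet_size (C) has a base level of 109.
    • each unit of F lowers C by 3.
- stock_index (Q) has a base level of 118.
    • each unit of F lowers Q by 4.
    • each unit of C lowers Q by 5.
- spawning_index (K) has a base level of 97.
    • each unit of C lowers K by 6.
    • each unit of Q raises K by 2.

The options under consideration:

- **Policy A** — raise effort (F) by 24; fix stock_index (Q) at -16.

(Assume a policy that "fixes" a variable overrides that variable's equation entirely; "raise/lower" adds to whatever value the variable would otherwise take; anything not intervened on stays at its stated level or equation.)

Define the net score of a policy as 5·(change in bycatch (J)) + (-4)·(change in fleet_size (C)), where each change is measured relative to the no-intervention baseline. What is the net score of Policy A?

Baseline:
  B = 114
  F = 92
  J = 59 + 3·114 + 6·92 = 953
  C = 109 − 3·92 = -167
Policy A (F + 24, Q := -16):
  B = 114
  F = 92 + 24 = 116
  J = 59 + 3·114 + 6·116 = 1097
  C = 109 − 3·116 = -239
ΔJ = 1097 − 953 = 144; ΔC = -239 − (-167) = -72
Score = 5·144 + (-4)·(-72) = 1008

1008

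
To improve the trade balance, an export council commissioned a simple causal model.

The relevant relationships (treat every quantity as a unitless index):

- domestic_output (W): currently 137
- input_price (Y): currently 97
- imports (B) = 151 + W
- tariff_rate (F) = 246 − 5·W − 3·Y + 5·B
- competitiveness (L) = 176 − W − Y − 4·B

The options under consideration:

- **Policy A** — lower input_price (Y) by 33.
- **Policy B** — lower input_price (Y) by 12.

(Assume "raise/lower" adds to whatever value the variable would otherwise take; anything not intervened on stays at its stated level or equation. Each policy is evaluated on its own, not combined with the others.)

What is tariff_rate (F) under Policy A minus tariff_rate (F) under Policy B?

63

Policy A (Y − 33):
  W = 137
  Y = 97 − 33 = 64
  B = 151 + 137 = 288
  F = 246 − 5·137 − 3·64 + 5·288 = 809
Policy B (Y − 12):
  W = 137
  Y = 97 − 12 = 85
  B = 151 + 137 = 288
  F = 246 − 5·137 − 3·85 + 5·288 = 746
F: 809 − 746 = 63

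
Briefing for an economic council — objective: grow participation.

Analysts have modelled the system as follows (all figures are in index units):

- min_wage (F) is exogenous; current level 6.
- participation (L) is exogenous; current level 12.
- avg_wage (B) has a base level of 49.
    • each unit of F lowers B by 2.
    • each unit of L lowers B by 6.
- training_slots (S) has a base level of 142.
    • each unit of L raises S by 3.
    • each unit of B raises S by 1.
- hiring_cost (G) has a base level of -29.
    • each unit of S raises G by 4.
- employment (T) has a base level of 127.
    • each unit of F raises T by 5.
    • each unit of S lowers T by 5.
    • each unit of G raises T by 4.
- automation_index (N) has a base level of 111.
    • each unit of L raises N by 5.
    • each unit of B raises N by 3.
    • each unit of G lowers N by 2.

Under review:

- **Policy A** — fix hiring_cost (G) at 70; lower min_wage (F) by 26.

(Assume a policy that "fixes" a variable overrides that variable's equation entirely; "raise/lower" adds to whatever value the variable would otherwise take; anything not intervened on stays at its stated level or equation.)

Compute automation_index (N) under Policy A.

82

Policy A (G := 70, F − 26):
  F = 6 − 26 = -20
  L = 12
  B = 49 − 2·(-20) − 6·12 = 17
  S = 142 + 3·12 + 17 = 195
  G = 70
  N = 111 + 5·12 + 3·17 − 2·70 = 82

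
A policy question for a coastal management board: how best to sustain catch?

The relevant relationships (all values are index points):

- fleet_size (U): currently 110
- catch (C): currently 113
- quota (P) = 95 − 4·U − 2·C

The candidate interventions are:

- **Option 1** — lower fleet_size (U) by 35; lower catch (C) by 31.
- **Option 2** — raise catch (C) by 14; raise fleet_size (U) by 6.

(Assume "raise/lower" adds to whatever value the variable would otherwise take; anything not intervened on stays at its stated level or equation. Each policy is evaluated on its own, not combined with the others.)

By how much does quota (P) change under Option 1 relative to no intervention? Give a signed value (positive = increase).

Baseline:
  U = 110
  C = 113
  P = 95 − 4·110 − 2·113 = -571
Option 1 (U − 35, C − 31):
  U = 110 − 35 = 75
  C = 113 − 31 = 82
  P = 95 − 4·75 − 2·82 = -369
Change in P: -369 − (-571) = 202

202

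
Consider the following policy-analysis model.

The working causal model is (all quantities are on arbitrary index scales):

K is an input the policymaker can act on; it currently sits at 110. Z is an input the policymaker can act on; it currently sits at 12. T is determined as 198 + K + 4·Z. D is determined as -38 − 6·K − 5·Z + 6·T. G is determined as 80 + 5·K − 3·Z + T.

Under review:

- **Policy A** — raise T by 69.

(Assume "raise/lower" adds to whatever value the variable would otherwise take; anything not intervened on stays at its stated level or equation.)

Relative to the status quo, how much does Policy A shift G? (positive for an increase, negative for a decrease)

Baseline:
  K = 110
  Z = 12
  T = 198 + 110 + 4·12 = 356
  G = 80 + 5·110 − 3·12 + 356 = 950
Policy A (T + 69):
  K = 110
  Z = 12
  T = 198 + 110 + 4·12 (+69 from intervention) = 425
  G = 80 + 5·110 − 3·12 + 425 = 1019
Change in G: 1019 − 950 = 69

69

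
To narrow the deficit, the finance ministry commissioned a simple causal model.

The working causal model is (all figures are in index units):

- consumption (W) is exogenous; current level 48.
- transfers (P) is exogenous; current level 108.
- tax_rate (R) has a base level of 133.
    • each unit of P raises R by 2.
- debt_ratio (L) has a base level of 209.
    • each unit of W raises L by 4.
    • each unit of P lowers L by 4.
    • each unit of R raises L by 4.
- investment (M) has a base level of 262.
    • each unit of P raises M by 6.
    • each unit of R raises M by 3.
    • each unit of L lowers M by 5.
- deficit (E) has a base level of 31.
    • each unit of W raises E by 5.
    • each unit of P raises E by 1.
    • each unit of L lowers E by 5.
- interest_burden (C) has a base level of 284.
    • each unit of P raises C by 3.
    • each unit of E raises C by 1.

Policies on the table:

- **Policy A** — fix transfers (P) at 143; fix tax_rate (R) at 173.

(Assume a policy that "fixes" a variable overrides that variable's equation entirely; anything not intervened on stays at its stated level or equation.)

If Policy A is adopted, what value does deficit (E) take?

Policy A (P := 143, R := 173):
  W = 48
  P = 143
  R = 173
  L = 209 + 4·48 − 4·143 + 4·173 = 521
  E = 31 + 5·48 + 143 − 5·521 = -2191

-2191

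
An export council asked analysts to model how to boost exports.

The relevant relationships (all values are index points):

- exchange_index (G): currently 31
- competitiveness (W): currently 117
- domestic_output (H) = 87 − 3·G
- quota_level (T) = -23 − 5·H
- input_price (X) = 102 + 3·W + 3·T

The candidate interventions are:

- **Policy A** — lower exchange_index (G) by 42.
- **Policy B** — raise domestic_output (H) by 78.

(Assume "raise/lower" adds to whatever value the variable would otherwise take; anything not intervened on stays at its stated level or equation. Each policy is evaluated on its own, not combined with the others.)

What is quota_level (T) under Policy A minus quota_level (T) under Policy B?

-240

Policy A (G − 42):
  G = 31 − 42 = -11
  H = 87 − 3·(-11) = 120
  T = -23 − 5·120 = -623
Policy B (H + 78):
  G = 31
  H = 87 − 3·31 (+78 from intervention) = 72
  T = -23 − 5·72 = -383
T: -623 − (-383) = -240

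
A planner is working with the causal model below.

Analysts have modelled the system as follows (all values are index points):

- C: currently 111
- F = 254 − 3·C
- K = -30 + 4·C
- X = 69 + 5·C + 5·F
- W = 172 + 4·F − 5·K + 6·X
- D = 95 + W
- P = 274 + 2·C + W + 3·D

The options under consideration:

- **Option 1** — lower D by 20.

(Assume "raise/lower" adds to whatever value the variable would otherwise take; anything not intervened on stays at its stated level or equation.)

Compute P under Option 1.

-2639

Option 1 (D − 20):
  C = 111
  F = 254 − 3·111 = -79
  K = -30 + 4·111 = 414
  X = 69 + 5·111 + 5·(-79) = 229
  W = 172 + 4·(-79) − 5·414 + 6·229 = -840
  D = 95 + (-840) (−20 from intervention) = -765
  P = 274 + 2·111 + (-840) + 3·(-765) = -2639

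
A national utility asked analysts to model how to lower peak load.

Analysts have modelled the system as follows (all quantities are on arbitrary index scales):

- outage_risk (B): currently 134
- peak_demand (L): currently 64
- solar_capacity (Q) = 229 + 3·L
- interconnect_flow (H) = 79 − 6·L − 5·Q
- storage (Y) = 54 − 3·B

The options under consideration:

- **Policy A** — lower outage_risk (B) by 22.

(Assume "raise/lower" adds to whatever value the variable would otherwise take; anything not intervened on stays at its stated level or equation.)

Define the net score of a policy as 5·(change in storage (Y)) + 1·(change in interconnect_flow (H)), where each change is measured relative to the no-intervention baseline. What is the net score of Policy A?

330

Baseline:
  B = 134
  L = 64
  Q = 229 + 3·64 = 421
  H = 79 − 6·64 − 5·421 = -2410
  Y = 54 − 3·134 = -348
Policy A (B − 22):
  B = 134 − 22 = 112
  L = 64
  Q = 229 + 3·64 = 421
  H = 79 − 6·64 − 5·421 = -2410
  Y = 54 − 3·112 = -282
ΔY = -282 − (-348) = 66; ΔH = -2410 − (-2410) = 0
Score = 5·66 + 1·0 = 330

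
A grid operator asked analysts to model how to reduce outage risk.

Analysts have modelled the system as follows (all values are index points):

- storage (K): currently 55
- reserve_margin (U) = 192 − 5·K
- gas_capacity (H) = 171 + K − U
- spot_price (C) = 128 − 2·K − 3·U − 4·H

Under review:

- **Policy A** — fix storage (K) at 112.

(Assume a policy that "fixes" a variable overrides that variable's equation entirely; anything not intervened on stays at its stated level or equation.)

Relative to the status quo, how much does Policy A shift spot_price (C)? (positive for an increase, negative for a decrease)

Baseline:
  K = 55
  U = 192 − 5·55 = -83
  H = 171 + 55 − (-83) = 309
  C = 128 − 2·55 − 3·(-83) − 4·309 = -969
Policy A (K := 112):
  K = 112
  U = 192 − 5·112 = -368
  H = 171 + 112 − (-368) = 651
  C = 128 − 2·112 − 3·(-368) − 4·651 = -1596
Change in C: -1596 − (-969) = -627

-627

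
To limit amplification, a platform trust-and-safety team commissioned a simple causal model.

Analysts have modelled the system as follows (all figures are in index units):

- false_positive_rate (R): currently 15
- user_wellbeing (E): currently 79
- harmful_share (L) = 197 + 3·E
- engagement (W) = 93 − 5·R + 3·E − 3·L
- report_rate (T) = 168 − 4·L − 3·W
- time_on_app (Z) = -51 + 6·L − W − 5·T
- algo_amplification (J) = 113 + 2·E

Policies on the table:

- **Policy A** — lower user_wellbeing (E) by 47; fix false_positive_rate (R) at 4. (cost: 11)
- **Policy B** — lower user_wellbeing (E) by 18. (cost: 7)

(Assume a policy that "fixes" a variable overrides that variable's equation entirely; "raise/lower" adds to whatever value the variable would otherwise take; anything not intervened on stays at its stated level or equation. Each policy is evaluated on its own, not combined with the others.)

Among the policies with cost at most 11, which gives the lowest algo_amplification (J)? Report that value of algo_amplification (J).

177

Policy A (E − 47, R := 4):
  E = 79 − 47 = 32
  J = 113 + 2·32 = 177
Policy B (E − 18):
  E = 79 − 18 = 61
  J = 113 + 2·61 = 235
Comparing — Policy A: J=177, Policy B: J=235. Lowest is 177 (Policy A).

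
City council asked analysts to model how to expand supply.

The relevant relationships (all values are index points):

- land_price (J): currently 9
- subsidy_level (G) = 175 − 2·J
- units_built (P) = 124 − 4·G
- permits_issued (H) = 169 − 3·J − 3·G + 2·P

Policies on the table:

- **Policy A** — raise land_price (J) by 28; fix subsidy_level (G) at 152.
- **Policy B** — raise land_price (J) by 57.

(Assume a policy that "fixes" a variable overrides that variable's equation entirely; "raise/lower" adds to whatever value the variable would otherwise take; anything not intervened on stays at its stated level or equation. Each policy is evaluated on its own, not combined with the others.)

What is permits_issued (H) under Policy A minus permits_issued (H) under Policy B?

-1112

Policy A (J + 28, G := 152):
  J = 9 + 28 = 37
  G = 152
  P = 124 − 4·152 = -484
  H = 169 − 3·37 − 3·152 + 2·(-484) = -1366
Policy B (J + 57):
  J = 9 + 57 = 66
  G = 175 − 2·66 = 43
  P = 124 − 4·43 = -48
  H = 169 − 3·66 − 3·43 + 2·(-48) = -254
H: -1366 − (-254) = -1112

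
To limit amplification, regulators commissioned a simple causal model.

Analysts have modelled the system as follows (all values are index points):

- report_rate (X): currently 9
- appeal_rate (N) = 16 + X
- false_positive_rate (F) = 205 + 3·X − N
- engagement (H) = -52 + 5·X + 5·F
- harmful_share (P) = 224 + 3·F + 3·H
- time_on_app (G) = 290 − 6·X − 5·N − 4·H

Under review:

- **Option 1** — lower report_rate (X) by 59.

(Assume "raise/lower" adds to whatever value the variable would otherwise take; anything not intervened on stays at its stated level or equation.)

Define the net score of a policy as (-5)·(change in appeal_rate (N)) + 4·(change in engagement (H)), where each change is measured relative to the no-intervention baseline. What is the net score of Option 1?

Baseline:
  X = 9
  N = 16 + 9 = 25
  F = 205 + 3·9 − 25 = 207
  H = -52 + 5·9 + 5·207 = 1028
Option 1 (X − 59):
  X = 9 − 59 = -50
  N = 16 + (-50) = -34
  F = 205 + 3·(-50) − (-34) = 89
  H = -52 + 5·(-50) + 5·89 = 143
ΔN = -34 − 25 = -59; ΔH = 143 − 1028 = -885
Score = (-5)·(-59) + 4·(-885) = -3245

-3245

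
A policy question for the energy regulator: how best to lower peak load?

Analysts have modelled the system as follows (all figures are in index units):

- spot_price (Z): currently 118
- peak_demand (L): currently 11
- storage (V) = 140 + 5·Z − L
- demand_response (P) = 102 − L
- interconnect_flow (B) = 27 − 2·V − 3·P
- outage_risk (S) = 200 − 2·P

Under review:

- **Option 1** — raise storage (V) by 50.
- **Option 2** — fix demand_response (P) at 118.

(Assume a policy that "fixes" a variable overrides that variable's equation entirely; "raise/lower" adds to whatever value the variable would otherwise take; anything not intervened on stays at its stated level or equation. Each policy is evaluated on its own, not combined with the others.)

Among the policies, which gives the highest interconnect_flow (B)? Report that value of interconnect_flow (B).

-1765

Option 1 (V + 50):
  Z = 118
  L = 11
  V = 140 + 5·118 − 11 (+50 from intervention) = 769
  P = 102 − 11 = 91
  B = 27 − 2·769 − 3·91 = -1784
Option 2 (P := 118):
  Z = 118
  L = 11
  V = 140 + 5·118 − 11 = 719
  P = 118
  B = 27 − 2·719 − 3·118 = -1765
Comparing — Option 1: B=-1784, Option 2: B=-1765. Highest is -1765 (Option 2).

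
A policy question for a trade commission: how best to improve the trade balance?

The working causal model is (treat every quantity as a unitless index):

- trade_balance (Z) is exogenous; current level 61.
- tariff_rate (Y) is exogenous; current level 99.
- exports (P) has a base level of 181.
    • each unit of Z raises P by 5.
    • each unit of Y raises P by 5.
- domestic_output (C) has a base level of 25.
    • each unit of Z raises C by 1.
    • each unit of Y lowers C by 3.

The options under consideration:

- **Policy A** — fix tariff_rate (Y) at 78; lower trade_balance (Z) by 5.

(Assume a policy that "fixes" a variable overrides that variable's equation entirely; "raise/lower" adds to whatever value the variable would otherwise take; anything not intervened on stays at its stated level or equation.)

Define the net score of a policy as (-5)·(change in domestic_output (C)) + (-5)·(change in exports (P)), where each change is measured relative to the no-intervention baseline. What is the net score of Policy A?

Baseline:
  Z = 61
  Y = 99
  P = 181 + 5·61 + 5·99 = 981
  C = 25 + 61 − 3·99 = -211
Policy A (Y := 78, Z − 5):
  Z = 61 − 5 = 56
  Y = 78
  P = 181 + 5·56 + 5·78 = 851
  C = 25 + 56 − 3·78 = -153
ΔC = -153 − (-211) = 58; ΔP = 851 − 981 = -130
Score = (-5)·58 + (-5)·(-130) = 360

360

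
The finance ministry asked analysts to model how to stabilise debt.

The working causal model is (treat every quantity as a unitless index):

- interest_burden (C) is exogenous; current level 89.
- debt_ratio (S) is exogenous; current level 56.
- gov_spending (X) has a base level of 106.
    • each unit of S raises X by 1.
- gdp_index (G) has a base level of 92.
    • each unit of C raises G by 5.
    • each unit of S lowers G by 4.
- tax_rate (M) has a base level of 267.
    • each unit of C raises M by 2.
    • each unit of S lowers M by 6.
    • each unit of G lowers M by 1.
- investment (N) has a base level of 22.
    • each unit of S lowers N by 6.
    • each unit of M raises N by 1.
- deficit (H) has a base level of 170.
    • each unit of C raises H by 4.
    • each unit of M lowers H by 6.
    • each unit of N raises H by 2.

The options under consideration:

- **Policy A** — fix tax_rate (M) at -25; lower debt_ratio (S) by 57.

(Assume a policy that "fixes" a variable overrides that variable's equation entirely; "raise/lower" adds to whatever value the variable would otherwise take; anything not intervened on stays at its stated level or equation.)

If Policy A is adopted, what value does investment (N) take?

Policy A (M := -25, S − 57):
  C = 89
  S = 56 − 57 = -1
  G = 92 + 5·89 − 4·(-1) = 541
  M = -25
  N = 22 − 6·(-1) + (-25) = 3

3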